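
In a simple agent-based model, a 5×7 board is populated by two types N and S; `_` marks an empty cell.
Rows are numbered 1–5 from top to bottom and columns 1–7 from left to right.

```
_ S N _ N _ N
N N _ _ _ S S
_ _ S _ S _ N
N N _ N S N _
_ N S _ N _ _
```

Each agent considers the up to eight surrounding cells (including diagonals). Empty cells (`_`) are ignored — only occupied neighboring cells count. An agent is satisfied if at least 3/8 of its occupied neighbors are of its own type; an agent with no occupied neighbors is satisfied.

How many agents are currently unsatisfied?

(1,2)S 0/3 ✗
(1,3)N 1/2 ✓
(1,5)N 0/1 ✗
(1,7)N 0/2 ✗
(2,1)N 1/2 ✓
(2,2)N 2/4 ✓
(2,6)S 2/5 ✓
(2,7)S 1/3 ✗
(3,3)S 0/3 ✗
(3,5)S 2/4 ✓
(3,7)N 1/3 ✗
(4,1)N 2/2 ✓
(4,2)N 2/4 ✓
(4,4)N 1/5 ✗
(4,5)S 1/4 ✗
(4,6)N 2/4 ✓
(5,2)N 2/3 ✓
(5,3)S 0/3 ✗
(5,5)N 2/3 ✓
Unsatisfied: (1,2), (1,5), (1,7), (2,7), (3,3), (3,7), (4,4), (4,5), (5,3) — 9 in total.

9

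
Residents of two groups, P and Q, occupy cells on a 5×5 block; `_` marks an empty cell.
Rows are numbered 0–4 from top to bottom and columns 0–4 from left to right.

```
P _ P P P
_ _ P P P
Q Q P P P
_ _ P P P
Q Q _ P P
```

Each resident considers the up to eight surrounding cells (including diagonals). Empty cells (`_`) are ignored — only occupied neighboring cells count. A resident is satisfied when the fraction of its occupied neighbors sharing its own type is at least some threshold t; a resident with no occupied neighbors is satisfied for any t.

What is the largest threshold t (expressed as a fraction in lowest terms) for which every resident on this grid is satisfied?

1/4

Row 0: (0,0)P — no occupied neighbors · (0,2)P 3/3 · (0,3)P 5/5 · (0,4)P 3/3
Row 1: (1,2)P 5/6 · (1,3)P 8/8 · (1,4)P 5/5
Row 2: (2,0)Q 1/1 · (2,1)Q 1/4 · (2,2)P 5/6 · (2,3)P 8/8 · (2,4)P 5/5
Row 3: (3,2)P 4/6 · (3,3)P 7/7 · (3,4)P 5/5
Row 4: (4,0)Q 1/1 · (4,1)Q 1/2 · (4,3)P 4/4 · (4,4)P 3/3
The smallest same-type fraction is 1/4 at (2,1), which reduces to 1/4. Any threshold above that leaves this resident unsatisfied.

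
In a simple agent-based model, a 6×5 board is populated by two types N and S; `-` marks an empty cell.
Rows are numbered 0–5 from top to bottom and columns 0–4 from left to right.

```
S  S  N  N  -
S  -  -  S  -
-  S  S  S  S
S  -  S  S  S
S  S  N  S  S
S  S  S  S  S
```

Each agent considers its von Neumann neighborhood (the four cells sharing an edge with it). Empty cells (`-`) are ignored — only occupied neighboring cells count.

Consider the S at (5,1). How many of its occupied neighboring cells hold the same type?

Occupied neighbors of (5,1): (4,1)=S, (5,0)=S, (5,2)=S.
Same type (S): 3 of 3.

3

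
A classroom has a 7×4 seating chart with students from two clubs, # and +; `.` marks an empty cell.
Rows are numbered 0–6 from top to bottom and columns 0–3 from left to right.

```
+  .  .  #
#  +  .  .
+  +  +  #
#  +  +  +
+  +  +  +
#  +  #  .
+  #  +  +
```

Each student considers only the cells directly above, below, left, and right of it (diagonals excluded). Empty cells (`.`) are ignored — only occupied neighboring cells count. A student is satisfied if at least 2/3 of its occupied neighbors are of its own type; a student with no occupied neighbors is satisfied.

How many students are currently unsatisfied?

(0,0)+ 0/1 unhappy
(0,3)# 0/0 ok
(1,0)# 0/3 unhappy
(1,1)+ 1/2 unhappy
(2,0)+ 1/3 unhappy
(2,1)+ 4/4 ok
(2,2)+ 2/3 ok
(2,3)# 0/2 unhappy
(3,0)# 0/3 unhappy
(3,1)+ 3/4 ok
(3,2)+ 4/4 ok
(3,3)+ 2/3 ok
(4,0)+ 1/3 unhappy
(4,1)+ 4/4 ok
(4,2)+ 3/4 ok
(4,3)+ 2/2 ok
(5,0)# 0/3 unhappy
(5,1)+ 1/4 unhappy
(5,2)# 0/3 unhappy
(6,0)+ 0/2 unhappy
(6,1)# 0/3 unhappy
(6,2)+ 1/3 unhappy
(6,3)+ 1/1 ok
Unsatisfied: (0,0), (1,0), (1,1), (2,0), (2,3), (3,0), (4,0), (5,0), (5,1), (5,2), (6,0), (6,1), (6,2) — 13 in total.

13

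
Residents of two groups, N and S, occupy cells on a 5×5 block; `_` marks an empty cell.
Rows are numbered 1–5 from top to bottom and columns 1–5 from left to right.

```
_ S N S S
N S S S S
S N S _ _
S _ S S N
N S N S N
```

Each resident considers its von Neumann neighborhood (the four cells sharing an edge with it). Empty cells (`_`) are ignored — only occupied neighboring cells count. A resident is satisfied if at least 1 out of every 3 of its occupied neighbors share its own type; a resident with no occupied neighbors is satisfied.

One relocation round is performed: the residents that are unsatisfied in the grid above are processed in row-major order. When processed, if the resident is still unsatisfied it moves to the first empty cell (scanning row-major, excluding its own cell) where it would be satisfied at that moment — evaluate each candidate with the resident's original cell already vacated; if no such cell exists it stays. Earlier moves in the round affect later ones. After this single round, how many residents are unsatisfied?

0

Initially unsatisfied (in order): (1,3), (2,1), (3,2), (5,1), (5,2), (5,3).
  (1,3) → (1,1).
  (2,1): now satisfied by earlier moves; stays.
  (3,2) → (3,5).
  (5,1): no empty cell satisfies it; stays.
  (5,2) → (1,3).
  (5,3) → (5,2).
Resulting grid:
N S S S S
N S S S S
S _ S _ N
S _ S S N
N N _ S N
All satisfied now.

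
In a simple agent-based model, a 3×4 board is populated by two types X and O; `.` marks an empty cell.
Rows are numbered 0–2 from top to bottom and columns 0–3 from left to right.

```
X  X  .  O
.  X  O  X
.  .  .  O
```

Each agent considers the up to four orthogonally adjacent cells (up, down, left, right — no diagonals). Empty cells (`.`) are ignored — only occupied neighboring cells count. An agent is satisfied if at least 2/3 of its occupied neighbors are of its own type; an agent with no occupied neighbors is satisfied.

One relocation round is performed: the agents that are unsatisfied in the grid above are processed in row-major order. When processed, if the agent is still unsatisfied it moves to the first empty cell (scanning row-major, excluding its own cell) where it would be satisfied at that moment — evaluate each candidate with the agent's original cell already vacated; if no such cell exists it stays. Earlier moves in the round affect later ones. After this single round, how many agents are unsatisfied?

0

Initially unsatisfied (in order): (0,3), (1,1), (1,2), (1,3), (2,3).
  (0,3) → (2,0).
  (1,1) → (0,3).
  (1,2) → (2,1).
  (1,3) → (0,2).
  (2,3): now satisfied by earlier moves; stays.
Resulting grid:
X X X X
. . . .
O O . O
All satisfied now.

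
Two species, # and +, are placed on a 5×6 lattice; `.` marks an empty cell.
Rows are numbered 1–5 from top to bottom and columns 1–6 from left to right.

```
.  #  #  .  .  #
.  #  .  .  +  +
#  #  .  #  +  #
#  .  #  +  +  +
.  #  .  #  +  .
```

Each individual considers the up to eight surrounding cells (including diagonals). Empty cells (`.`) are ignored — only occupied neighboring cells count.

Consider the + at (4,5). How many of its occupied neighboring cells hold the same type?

4

Occupied neighbors of (4,5): (3,4)=#, (3,5)=+, (3,6)=#, (4,4)=+, (4,6)=+, (5,4)=#, (5,5)=+.
Same type (+): 4 of 7.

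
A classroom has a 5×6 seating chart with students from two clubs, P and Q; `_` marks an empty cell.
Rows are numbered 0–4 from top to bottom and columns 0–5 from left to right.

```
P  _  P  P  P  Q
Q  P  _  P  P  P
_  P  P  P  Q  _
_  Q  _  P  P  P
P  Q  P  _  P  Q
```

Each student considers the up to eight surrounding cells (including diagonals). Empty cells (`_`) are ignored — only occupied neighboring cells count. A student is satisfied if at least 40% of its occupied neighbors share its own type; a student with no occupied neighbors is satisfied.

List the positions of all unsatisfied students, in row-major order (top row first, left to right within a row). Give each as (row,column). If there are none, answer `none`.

(0,5), (1,0), (2,4), (3,1), (4,0), (4,1), (4,2), (4,5)

Row 0: (0,0)P 1/2 ✓ · (0,2)P 3/3 ✓ · (0,3)P 4/4 ✓ · (0,4)P 4/5 ✓ · (0,5)Q 0/3 ✗
Row 1: (1,0)Q 0/3 ✗ · (1,1)P 4/5 ✓ · (1,3)P 6/7 ✓ · (1,4)P 5/7 ✓ · (1,5)P 2/4 ✓
Row 2: (2,1)P 2/4 ✓ · (2,2)P 5/6 ✓ · (2,3)P 5/6 ✓ · (2,4)Q 0/7 ✗
Row 3: (3,1)Q 1/5 ✗ · (3,3)P 5/6 ✓ · (3,4)P 4/6 ✓ · (3,5)P 2/4 ✓
Row 4: (4,0)P 0/2 ✗ · (4,1)Q 1/3 ✗ · (4,2)P 1/3 ✗ · (4,4)P 3/4 ✓ · (4,5)Q 0/3 ✗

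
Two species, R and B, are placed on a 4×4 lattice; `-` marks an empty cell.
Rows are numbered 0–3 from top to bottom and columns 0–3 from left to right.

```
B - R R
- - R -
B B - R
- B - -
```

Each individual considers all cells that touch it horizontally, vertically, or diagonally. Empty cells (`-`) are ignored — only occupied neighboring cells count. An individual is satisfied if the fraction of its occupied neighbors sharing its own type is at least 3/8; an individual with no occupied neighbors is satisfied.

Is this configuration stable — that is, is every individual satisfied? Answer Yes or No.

Yes

Row 0: (0,0)B 0/0 satisfied · (0,2)R 2/2 satisfied · (0,3)R 2/2 satisfied
Row 1: (1,2)R 3/4 satisfied
Row 2: (2,0)B 2/2 satisfied · (2,1)B 2/3 satisfied · (2,3)R 1/1 satisfied
Row 3: (3,1)B 2/2 satisfied
All meet the threshold, so the configuration is stable.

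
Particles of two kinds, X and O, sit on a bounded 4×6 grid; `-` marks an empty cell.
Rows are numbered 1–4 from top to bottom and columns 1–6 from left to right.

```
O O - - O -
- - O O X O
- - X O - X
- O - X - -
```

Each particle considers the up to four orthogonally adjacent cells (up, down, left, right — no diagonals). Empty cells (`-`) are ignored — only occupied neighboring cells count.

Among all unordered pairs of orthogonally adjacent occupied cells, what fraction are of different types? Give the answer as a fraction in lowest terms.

Scan each occupied cell's neighbors to the right and below so each pair is counted once.
From row 1: 1 unlike of 2 pairs (running 1/2).
From row 2: 4 unlike of 6 pairs (running 5/8).
From row 3: 2 unlike of 2 pairs (running 7/10).
Total adjacent occupied pairs: 10; unlike-type pairs: 7.
7/10 is already in lowest terms.

7/10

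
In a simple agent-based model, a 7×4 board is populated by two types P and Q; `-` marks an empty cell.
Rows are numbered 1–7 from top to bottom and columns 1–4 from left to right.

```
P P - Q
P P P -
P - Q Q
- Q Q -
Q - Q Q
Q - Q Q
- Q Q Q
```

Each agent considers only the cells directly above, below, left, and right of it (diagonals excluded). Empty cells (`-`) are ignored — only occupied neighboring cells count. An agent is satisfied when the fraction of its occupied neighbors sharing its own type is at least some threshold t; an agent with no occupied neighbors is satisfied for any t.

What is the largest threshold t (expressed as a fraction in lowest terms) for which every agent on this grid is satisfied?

Row 1: (1,1)P 2/2 · (1,2)P 2/2 · (1,4)Q — no occupied neighbors
Row 2: (2,1)P 3/3 · (2,2)P 3/3 · (2,3)P 1/2
Row 3: (3,1)P 1/1 · (3,3)Q 2/3 · (3,4)Q 1/1
Row 4: (4,2)Q 1/1 · (4,3)Q 3/3
Row 5: (5,1)Q 1/1 · (5,3)Q 3/3 · (5,4)Q 2/2
Row 6: (6,1)Q 1/1 · (6,3)Q 3/3 · (6,4)Q 3/3
Row 7: (7,2)Q 1/1 · (7,3)Q 3/3 · (7,4)Q 2/2
The smallest same-type fraction is 1/2 at (2,3), which reduces to 1/2. Any threshold above that leaves this agent unsatisfied.

1/2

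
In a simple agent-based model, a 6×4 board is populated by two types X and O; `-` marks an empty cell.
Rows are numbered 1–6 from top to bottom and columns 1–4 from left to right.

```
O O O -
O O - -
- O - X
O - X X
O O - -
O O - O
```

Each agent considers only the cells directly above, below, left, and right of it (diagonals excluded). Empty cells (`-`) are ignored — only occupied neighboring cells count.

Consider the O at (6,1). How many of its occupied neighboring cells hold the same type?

Occupied neighbors of (6,1): (5,1)=O, (6,2)=O.
Same type (O): 2 of 2.

2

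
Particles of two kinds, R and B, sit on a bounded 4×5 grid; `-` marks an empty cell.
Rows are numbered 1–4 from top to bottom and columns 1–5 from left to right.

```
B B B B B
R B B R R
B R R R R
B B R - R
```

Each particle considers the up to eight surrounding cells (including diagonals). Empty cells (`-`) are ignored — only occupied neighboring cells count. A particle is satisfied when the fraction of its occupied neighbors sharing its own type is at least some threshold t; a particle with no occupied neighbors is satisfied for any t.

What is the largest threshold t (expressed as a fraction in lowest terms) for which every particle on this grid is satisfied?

(1,1)B 2/3
(1,2)B 4/5
(1,3)B 4/5
(1,4)B 3/5
(1,5)B 1/3
(2,1)R 1/5
(2,2)B 5/8
(2,3)B 4/8
(2,4)R 4/8
(2,5)R 3/5
(3,1)B 3/5
(3,2)R 3/8
(3,3)R 4/7
(3,4)R 6/7
(3,5)R 4/4
(4,1)B 2/3
(4,2)B 2/5
(4,3)R 3/4
(4,5)R 2/2
The smallest same-type fraction is 1/5 at (2,1), which reduces to 1/5. Any threshold above that leaves this particle unsatisfied.

1/5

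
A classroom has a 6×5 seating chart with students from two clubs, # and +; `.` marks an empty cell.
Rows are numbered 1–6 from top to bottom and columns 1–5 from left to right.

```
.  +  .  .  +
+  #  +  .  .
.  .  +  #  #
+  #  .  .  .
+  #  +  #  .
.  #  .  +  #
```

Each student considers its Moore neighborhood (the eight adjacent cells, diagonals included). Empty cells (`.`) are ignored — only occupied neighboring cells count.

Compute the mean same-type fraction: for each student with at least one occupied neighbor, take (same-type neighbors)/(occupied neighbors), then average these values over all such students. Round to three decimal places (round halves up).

(1,2)+ 2/3
(1,5)+ — no occupied neighbors
(2,1)+ 1/2
(2,2)# 0/4
(2,3)+ 2/4
(3,3)+ 1/4
(3,4)# 1/3
(3,5)# 1/1
(4,1)+ 1/3
(4,2)# 1/5
(5,1)+ 1/4
(5,2)# 2/5
(5,3)+ 1/5
(5,4)# 1/3
(6,2)# 1/3
(6,4)+ 1/3
(6,5)# 1/2
Sum over 16 students: 2/3 + 1/2 + 0/4 + 2/4 + 1/4 + 1/3 + 1/1 + 1/3 + 1/5 + 1/4 + 2/5 + 1/5 + 1/3 + 1/3 + 1/3 + 1/2 = 92/15; mean = 92/15 ÷ 16 = 23/60 = 0.383333… → 0.383.

0.383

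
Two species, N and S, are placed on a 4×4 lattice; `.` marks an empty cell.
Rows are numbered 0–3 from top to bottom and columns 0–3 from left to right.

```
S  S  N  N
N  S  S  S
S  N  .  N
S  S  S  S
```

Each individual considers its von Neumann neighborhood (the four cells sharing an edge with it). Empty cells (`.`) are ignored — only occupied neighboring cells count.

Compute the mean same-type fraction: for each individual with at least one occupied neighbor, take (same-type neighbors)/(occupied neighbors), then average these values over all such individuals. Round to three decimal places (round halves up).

Row 0: (0,0)S 1/2 · (0,1)S 2/3 · (0,2)N 1/3 · (0,3)N 1/2
Row 1: (1,0)N 0/3 · (1,1)S 2/4 · (1,2)S 2/3 · (1,3)S 1/3
Row 2: (2,0)S 1/3 · (2,1)N 0/3 · (2,3)N 0/2
Row 3: (3,0)S 2/2 · (3,1)S 2/3 · (3,2)S 2/2 · (3,3)S 1/2
Sum over 15 individuals: 1/2 + 2/3 + 1/3 + 1/2 + 0/3 + 2/4 + 2/3 + 1/3 + 1/3 + 0/3 + 0/2 + 2/2 + 2/3 + 2/2 + 1/2 = 7; mean = 7 ÷ 15 = 7/15 = 0.466666… → 0.467.

0.467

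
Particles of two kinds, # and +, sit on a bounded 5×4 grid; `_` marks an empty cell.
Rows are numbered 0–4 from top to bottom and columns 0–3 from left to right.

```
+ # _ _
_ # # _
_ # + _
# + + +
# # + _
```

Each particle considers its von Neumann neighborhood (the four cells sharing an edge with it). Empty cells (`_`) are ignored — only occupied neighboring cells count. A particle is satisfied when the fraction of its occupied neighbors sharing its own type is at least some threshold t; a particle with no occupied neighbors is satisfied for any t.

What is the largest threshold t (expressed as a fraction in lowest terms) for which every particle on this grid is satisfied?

0/1

Row 0: (0,0)+ 0/1 · (0,1)# 1/2
Row 1: (1,1)# 3/3 · (1,2)# 1/2
Row 2: (2,1)# 1/3 · (2,2)+ 1/3
Row 3: (3,0)# 1/2 · (3,1)+ 1/4 · (3,2)+ 4/4 · (3,3)+ 1/1
Row 4: (4,0)# 2/2 · (4,1)# 1/3 · (4,2)+ 1/2
The smallest same-type fraction is 0/1 at (0,0), which reduces to 0/1. Any threshold above that leaves this particle unsatisfied.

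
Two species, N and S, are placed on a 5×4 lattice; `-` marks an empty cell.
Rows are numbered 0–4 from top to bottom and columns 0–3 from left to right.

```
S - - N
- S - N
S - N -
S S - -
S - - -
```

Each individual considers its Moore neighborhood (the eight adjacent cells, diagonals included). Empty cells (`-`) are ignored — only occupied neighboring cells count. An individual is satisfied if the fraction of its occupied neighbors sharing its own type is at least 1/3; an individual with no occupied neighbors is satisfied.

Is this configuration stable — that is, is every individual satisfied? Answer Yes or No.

(0,0)S 1/1 ok
(0,3)N 1/1 ok
(1,1)S 2/3 ok
(1,3)N 2/2 ok
(2,0)S 3/3 ok
(2,2)N 1/3 ok
(3,0)S 3/3 ok
(3,1)S 3/4 ok
(4,0)S 2/2 ok
All meet the threshold, so the configuration is stable.

Yes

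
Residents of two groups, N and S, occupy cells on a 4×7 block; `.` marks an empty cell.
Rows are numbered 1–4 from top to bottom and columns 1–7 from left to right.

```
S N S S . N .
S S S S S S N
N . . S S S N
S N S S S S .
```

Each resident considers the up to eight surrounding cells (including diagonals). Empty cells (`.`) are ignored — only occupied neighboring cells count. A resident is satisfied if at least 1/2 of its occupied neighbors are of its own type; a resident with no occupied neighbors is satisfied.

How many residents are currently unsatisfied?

6

(1,1)S 2/3 ✓
(1,2)N 0/5 ✗
(1,3)S 4/5 ✓
(1,4)S 4/4 ✓
(1,6)N 1/3 ✗
(2,1)S 2/4 ✓
(2,2)S 4/6 ✓
(2,3)S 5/6 ✓
(2,4)S 6/6 ✓
(2,5)S 6/7 ✓
(2,6)S 3/6 ✓
(2,7)N 2/4 ✓
(3,1)N 1/4 ✗
(3,4)S 7/7 ✓
(3,5)S 8/8 ✓
(3,6)S 5/7 ✓
(3,7)N 1/4 ✗
(4,1)S 0/2 ✗
(4,2)N 1/3 ✗
(4,3)S 2/3 ✓
(4,4)S 4/4 ✓
(4,5)S 5/5 ✓
(4,6)S 3/4 ✓
Unsatisfied: (1,2), (1,6), (3,1), (3,7), (4,1), (4,2) — 6 in total.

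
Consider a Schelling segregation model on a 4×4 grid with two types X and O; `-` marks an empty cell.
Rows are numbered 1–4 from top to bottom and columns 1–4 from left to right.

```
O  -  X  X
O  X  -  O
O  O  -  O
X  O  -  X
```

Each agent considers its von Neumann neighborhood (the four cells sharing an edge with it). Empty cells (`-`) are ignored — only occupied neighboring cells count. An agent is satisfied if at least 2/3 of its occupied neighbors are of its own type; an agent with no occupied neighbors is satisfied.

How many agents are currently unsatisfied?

Row 1: (1,1)O 1/1 ok · (1,3)X 1/1 ok · (1,4)X 1/2 unhappy
Row 2: (2,1)O 2/3 ok · (2,2)X 0/2 unhappy · (2,4)O 1/2 unhappy
Row 3: (3,1)O 2/3 ok · (3,2)O 2/3 ok · (3,4)O 1/2 unhappy
Row 4: (4,1)X 0/2 unhappy · (4,2)O 1/2 unhappy · (4,4)X 0/1 unhappy
Unsatisfied: (1,4), (2,2), (2,4), (3,4), (4,1), (4,2), (4,4) — 7 in total.

7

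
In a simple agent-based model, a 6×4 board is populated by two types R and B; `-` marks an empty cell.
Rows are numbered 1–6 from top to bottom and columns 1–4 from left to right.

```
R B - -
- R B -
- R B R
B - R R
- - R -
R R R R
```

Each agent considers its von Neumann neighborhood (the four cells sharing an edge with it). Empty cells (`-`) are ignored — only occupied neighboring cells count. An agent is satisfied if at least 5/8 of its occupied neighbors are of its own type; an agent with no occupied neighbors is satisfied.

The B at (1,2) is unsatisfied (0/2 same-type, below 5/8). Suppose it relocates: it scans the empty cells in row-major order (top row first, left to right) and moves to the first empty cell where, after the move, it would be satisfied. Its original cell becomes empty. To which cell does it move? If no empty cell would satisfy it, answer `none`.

Vacating (1,2). Empty cells in order:
  (1,3): 1/1 same-type → satisfied — stop here.

(1,3)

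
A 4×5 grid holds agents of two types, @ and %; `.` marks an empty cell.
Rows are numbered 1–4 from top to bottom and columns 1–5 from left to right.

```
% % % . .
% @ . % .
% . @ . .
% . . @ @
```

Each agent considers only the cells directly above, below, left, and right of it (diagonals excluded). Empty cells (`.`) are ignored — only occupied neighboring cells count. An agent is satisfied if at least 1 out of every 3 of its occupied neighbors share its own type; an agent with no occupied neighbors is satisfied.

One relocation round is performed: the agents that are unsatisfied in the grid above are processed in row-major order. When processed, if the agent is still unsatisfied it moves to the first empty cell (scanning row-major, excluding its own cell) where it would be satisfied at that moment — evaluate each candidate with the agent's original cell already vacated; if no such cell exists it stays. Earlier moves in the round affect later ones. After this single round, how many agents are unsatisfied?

Initially unsatisfied (in order): (2,2).
  (2,2) → (1,5).
Resulting grid:
% % % . @
% . . % .
% . @ . .
% . . @ @
All satisfied now.

0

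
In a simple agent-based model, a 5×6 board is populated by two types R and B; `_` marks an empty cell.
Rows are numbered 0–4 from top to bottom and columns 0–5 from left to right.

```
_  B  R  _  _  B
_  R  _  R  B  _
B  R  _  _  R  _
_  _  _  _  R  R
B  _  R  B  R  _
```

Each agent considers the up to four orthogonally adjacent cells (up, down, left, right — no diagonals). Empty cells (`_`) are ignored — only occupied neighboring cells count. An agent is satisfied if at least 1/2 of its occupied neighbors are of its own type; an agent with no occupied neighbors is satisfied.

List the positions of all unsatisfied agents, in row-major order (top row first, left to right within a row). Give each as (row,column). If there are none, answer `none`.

(0,1)B 0/2 unhappy
(0,2)R 0/1 unhappy
(0,5)B 0/0 ok
(1,1)R 1/2 ok
(1,3)R 0/1 unhappy
(1,4)B 0/2 unhappy
(2,0)B 0/1 unhappy
(2,1)R 1/2 ok
(2,4)R 1/2 ok
(3,4)R 3/3 ok
(3,5)R 1/1 ok
(4,0)B 0/0 ok
(4,2)R 0/1 unhappy
(4,3)B 0/2 unhappy
(4,4)R 1/2 ok

(0,1), (0,2), (1,3), (1,4), (2,0), (4,2), (4,3)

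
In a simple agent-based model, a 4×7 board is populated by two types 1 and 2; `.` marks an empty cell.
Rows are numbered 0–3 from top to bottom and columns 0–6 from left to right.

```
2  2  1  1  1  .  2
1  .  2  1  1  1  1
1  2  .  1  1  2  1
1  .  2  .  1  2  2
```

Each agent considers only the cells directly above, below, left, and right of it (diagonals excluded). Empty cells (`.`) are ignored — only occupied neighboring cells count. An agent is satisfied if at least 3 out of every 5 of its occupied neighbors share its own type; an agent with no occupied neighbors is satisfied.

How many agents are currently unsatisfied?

11

(0,0)2 1/2 ✗
(0,1)2 1/2 ✗
(0,2)1 1/3 ✗
(0,3)1 3/3 ✓
(0,4)1 2/2 ✓
(0,6)2 0/1 ✗
(1,0)1 1/2 ✗
(1,2)2 0/2 ✗
(1,3)1 3/4 ✓
(1,4)1 4/4 ✓
(1,5)1 2/3 ✓
(1,6)1 2/3 ✓
(2,0)1 2/3 ✓
(2,1)2 0/1 ✗
(2,3)1 2/2 ✓
(2,4)1 3/4 ✓
(2,5)2 1/4 ✗
(2,6)1 1/3 ✗
(3,0)1 1/1 ✓
(3,2)2 0/0 ✓
(3,4)1 1/2 ✗
(3,5)2 2/3 ✓
(3,6)2 1/2 ✗
Unsatisfied: (0,0), (0,1), (0,2), (0,6), (1,0), (1,2), (2,1), (2,5), (2,6), (3,4), (3,6) — 11 in total.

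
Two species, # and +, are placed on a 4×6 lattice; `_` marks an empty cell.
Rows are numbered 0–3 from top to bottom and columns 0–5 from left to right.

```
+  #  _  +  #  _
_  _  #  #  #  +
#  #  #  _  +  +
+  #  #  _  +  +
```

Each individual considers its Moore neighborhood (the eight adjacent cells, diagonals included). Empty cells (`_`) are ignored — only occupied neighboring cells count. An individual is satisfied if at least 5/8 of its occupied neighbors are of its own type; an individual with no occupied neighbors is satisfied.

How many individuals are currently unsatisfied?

(0,0)+ 0/1 unhappy
(0,1)# 1/2 unhappy
(0,3)+ 0/4 unhappy
(0,4)# 2/4 unhappy
(1,2)# 4/5 ok
(1,3)# 4/6 ok
(1,4)# 2/6 unhappy
(1,5)+ 2/4 unhappy
(2,0)# 2/3 ok
(2,1)# 5/6 ok
(2,2)# 5/5 ok
(2,4)+ 4/6 ok
(2,5)+ 4/5 ok
(3,0)+ 0/3 unhappy
(3,1)# 4/5 ok
(3,2)# 3/3 ok
(3,4)+ 3/3 ok
(3,5)+ 3/3 ok
Unsatisfied: (0,0), (0,1), (0,3), (0,4), (1,4), (1,5), (3,0) — 7 in total.

7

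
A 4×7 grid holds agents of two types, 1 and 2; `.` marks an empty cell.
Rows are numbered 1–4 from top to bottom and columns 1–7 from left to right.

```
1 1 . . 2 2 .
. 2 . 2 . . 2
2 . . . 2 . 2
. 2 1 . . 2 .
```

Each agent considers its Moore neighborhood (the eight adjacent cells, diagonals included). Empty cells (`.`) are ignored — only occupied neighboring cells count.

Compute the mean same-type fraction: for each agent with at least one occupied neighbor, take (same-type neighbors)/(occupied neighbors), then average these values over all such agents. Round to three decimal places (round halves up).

0.756

(1,1)1 1/2
(1,2)1 1/2
(1,5)2 2/2
(1,6)2 2/2
(2,2)2 1/3
(2,4)2 2/2
(2,7)2 2/2
(3,1)2 2/2
(3,5)2 2/2
(3,7)2 2/2
(4,2)2 1/2
(4,3)1 0/1
(4,6)2 2/2
Sum over 13 agents: 1/2 + 1/2 + 2/2 + 2/2 + 1/3 + 2/2 + 2/2 + 2/2 + 2/2 + 2/2 + 1/2 + 0/1 + 2/2 = 59/6; mean = 59/6 ÷ 13 = 59/78 = 0.756410… → 0.756.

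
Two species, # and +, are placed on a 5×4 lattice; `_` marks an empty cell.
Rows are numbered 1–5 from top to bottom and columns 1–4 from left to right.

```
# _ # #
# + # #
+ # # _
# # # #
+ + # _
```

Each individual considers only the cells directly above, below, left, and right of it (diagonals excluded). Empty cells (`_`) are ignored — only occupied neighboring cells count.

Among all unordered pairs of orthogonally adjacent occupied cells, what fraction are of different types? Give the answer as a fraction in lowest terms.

Scan each occupied cell's neighbors to the right and below so each pair is counted once.
From row 1: 0 unlike of 4 pairs (running 0/4).
From row 2: 4 unlike of 6 pairs (running 4/10).
From row 3: 2 unlike of 5 pairs (running 6/15).
From row 4: 2 unlike of 6 pairs (running 8/21).
From row 5: 1 unlike of 2 pairs (running 9/23).
Total adjacent occupied pairs: 23; unlike-type pairs: 9.
9/23 is already in lowest terms.

9/23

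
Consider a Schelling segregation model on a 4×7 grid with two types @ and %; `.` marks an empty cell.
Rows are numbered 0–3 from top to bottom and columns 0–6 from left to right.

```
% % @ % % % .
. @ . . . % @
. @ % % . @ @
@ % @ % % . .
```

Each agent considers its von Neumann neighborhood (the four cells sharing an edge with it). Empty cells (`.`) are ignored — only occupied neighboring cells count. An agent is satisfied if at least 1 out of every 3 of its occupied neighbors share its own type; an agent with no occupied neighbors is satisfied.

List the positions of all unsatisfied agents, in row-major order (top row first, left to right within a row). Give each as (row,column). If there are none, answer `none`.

(0,2), (3,0), (3,1), (3,2)

(0,0)% 1/1 ok
(0,1)% 1/3 ok
(0,2)@ 0/2 unhappy
(0,3)% 1/2 ok
(0,4)% 2/2 ok
(0,5)% 2/2 ok
(1,1)@ 1/2 ok
(1,5)% 1/3 ok
(1,6)@ 1/2 ok
(2,1)@ 1/3 ok
(2,2)% 1/3 ok
(2,3)% 2/2 ok
(2,5)@ 1/2 ok
(2,6)@ 2/2 ok
(3,0)@ 0/1 unhappy
(3,1)% 0/3 unhappy
(3,2)@ 0/3 unhappy
(3,3)% 2/3 ok
(3,4)% 1/1 ok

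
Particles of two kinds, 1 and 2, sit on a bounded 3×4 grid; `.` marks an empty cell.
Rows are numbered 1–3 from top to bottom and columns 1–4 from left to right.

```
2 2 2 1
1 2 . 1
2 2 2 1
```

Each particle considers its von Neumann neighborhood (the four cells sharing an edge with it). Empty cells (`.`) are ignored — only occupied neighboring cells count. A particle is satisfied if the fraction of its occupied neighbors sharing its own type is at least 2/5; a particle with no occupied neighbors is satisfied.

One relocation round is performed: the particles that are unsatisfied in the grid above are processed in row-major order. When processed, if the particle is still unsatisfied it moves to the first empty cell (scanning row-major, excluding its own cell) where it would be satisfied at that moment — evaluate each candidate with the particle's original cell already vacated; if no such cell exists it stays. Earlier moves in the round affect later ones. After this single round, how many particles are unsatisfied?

1

Initially unsatisfied (in order): (2,1).
  (2,1): no empty cell satisfies it; stays.
Resulting grid:
2 2 2 1
1 2 . 1
2 2 2 1
Unsatisfied now: (2,1).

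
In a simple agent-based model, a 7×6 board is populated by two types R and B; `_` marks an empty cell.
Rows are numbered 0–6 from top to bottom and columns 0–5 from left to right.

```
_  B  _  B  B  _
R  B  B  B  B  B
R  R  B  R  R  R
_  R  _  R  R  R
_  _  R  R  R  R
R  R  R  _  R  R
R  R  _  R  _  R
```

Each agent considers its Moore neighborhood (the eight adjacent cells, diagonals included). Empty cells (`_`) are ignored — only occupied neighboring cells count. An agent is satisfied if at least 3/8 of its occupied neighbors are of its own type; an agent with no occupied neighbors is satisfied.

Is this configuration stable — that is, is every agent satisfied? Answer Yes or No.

Row 0: (0,1)B 2/3 ✓ · (0,3)B 4/4 ✓ · (0,4)B 4/4 ✓
Row 1: (1,0)R 2/4 ✓ · (1,1)B 3/6 ✓ · (1,2)B 5/7 ✓ · (1,3)B 5/7 ✓ · (1,4)B 4/7 ✓ · (1,5)B 2/4 ✓
Row 2: (2,0)R 3/4 ✓ · (2,1)R 3/6 ✓ · (2,2)B 3/7 ✓ · (2,3)R 3/7 ✓ · (2,4)R 5/8 ✓ · (2,5)R 3/5 ✓
Row 3: (3,1)R 3/4 ✓ · (3,3)R 6/7 ✓ · (3,4)R 8/8 ✓ · (3,5)R 5/5 ✓
Row 4: (4,2)R 5/5 ✓ · (4,3)R 6/6 ✓ · (4,4)R 7/7 ✓ · (4,5)R 5/5 ✓
Row 5: (5,0)R 3/3 ✓ · (5,1)R 5/5 ✓ · (5,2)R 5/5 ✓ · (5,4)R 6/6 ✓ · (5,5)R 4/4 ✓
Row 6: (6,0)R 3/3 ✓ · (6,1)R 4/4 ✓ · (6,3)R 2/2 ✓ · (6,5)R 2/2 ✓
All meet the threshold, so the configuration is stable.

Yes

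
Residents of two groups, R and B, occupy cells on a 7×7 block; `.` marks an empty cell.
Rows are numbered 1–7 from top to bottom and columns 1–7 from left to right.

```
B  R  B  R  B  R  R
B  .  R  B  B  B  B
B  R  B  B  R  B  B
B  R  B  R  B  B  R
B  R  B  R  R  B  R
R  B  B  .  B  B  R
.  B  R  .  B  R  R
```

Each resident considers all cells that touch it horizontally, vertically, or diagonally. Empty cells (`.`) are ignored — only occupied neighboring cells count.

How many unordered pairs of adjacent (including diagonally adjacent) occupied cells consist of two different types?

75

Scan each occupied cell's neighbors to the right and below (and the two forward diagonals) so each pair is counted once.
From row 1: 14 unlike of 22 pairs (running 14/22).
From row 2: 7 unlike of 20 pairs (running 21/42).
From row 3: 14 unlike of 25 pairs (running 35/67).
From row 4: 16 unlike of 25 pairs (running 51/92).
From row 5: 14 unlike of 22 pairs (running 65/114).
From row 6: 8 unlike of 16 pairs (running 73/130).
From row 7: 2 unlike of 3 pairs (running 75/133).
Total adjacent occupied pairs: 133; unlike-type pairs: 75.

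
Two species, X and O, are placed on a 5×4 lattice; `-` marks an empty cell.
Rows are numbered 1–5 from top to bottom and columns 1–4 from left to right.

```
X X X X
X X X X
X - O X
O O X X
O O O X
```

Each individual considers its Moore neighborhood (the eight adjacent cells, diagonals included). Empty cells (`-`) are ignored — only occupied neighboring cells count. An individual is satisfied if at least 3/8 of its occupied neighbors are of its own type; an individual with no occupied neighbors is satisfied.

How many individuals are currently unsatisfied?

Row 1: (1,1)X 3/3 satisfied · (1,2)X 5/5 satisfied · (1,3)X 5/5 satisfied · (1,4)X 3/3 satisfied
Row 2: (2,1)X 4/4 satisfied · (2,2)X 6/7 satisfied · (2,3)X 6/7 satisfied · (2,4)X 4/5 satisfied
Row 3: (3,1)X 2/4 satisfied · (3,3)O 1/7 not · (3,4)X 4/5 satisfied
Row 4: (4,1)O 3/4 satisfied · (4,2)O 5/7 satisfied · (4,3)X 3/7 satisfied · (4,4)X 3/5 satisfied
Row 5: (5,1)O 3/3 satisfied · (5,2)O 4/5 satisfied · (5,3)O 2/5 satisfied · (5,4)X 2/3 satisfied
Unsatisfied: (3,3) — 1 in total.

1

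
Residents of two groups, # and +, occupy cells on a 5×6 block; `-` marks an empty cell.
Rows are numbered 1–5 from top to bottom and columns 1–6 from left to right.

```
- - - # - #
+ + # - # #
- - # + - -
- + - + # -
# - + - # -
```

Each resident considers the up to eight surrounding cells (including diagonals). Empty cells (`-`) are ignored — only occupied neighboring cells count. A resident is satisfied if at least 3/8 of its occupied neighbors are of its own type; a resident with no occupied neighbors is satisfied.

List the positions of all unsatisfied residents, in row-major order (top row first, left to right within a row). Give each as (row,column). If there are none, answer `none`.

Row 1: (1,4)# 2/2 ok · (1,6)# 2/2 ok
Row 2: (2,1)+ 1/1 ok · (2,2)+ 1/3 unhappy · (2,3)# 2/4 ok · (2,5)# 3/4 ok · (2,6)# 2/2 ok
Row 3: (3,3)# 1/5 unhappy · (3,4)+ 1/5 unhappy
Row 4: (4,2)+ 1/3 unhappy · (4,4)+ 2/5 ok · (4,5)# 1/3 unhappy
Row 5: (5,1)# 0/1 unhappy · (5,3)+ 2/2 ok · (5,5)# 1/2 ok

(2,2), (3,3), (3,4), (4,2), (4,5), (5,1)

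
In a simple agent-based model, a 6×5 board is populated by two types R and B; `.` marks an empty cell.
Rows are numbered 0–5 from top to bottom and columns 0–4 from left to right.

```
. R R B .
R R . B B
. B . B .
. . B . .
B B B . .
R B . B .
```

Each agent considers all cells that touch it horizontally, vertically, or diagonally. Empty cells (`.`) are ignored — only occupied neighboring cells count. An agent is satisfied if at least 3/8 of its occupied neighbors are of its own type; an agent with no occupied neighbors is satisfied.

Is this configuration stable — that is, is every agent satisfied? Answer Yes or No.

(0,1)R 3/3 satisfied
(0,2)R 2/4 satisfied
(0,3)B 2/3 satisfied
(1,0)R 2/3 satisfied
(1,1)R 3/4 satisfied
(1,3)B 3/4 satisfied
(1,4)B 3/3 satisfied
(2,1)B 1/3 not
(2,3)B 3/3 satisfied
(3,2)B 4/4 satisfied
(4,0)B 2/3 satisfied
(4,1)B 4/5 satisfied
(4,2)B 4/4 satisfied
(5,0)R 0/3 not
(5,1)B 3/4 satisfied
(5,3)B 1/1 satisfied
For instance (2,1) has only 1/3 same-type neighbors, below 3/8.

No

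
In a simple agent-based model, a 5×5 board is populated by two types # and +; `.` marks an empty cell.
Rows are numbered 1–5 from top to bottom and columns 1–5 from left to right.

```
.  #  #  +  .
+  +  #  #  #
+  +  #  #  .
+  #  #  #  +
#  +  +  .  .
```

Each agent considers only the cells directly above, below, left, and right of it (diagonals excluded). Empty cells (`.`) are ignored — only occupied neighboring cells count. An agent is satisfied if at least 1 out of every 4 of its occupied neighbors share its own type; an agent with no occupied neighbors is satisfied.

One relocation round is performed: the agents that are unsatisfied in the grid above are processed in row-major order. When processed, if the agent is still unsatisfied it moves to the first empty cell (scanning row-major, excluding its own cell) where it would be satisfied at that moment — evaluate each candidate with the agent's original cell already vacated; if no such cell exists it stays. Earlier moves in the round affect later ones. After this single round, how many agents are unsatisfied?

0

Initially unsatisfied (in order): (1,4), (4,5), (5,1).
  (1,4) → (1,1).
  (4,5) → (5,4).
  (5,1) → (1,4).
Resulting grid:
+ # # # .
+ + # # #
+ + # # .
+ # # # .
. + + + .
All satisfied now.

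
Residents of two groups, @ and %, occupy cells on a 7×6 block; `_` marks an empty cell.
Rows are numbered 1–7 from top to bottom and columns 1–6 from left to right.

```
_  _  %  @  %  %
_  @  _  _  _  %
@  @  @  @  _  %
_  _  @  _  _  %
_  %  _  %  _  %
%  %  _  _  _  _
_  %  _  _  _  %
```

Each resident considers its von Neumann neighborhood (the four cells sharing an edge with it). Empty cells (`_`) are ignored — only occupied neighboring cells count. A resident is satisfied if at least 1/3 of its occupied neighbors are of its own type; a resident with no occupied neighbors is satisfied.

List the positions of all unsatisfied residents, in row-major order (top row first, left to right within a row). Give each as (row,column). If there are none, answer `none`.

(1,3), (1,4)

(1,3)% 0/1 ✗
(1,4)@ 0/2 ✗
(1,5)% 1/2 ✓
(1,6)% 2/2 ✓
(2,2)@ 1/1 ✓
(2,6)% 2/2 ✓
(3,1)@ 1/1 ✓
(3,2)@ 3/3 ✓
(3,3)@ 3/3 ✓
(3,4)@ 1/1 ✓
(3,6)% 2/2 ✓
(4,3)@ 1/1 ✓
(4,6)% 2/2 ✓
(5,2)% 1/1 ✓
(5,4)% 0/0 ✓
(5,6)% 1/1 ✓
(6,1)% 1/1 ✓
(6,2)% 3/3 ✓
(7,2)% 1/1 ✓
(7,6)% 0/0 ✓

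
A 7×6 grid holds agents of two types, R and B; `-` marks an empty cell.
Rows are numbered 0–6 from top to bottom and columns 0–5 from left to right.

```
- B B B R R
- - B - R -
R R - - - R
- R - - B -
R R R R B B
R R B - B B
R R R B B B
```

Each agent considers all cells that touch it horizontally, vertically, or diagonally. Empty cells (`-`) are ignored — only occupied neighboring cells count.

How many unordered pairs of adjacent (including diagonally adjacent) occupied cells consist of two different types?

Scan each occupied cell's neighbors to the right and below (and the two forward diagonals) so each pair is counted once.
From row 0: 2 unlike of 10 pairs (running 2/10).
From row 1: 1 unlike of 2 pairs (running 3/12).
From row 2: 1 unlike of 4 pairs (running 4/16).
From row 3: 1 unlike of 6 pairs (running 5/22).
From row 4: 5 unlike of 18 pairs (running 10/40).
From row 5: 3 unlike of 16 pairs (running 13/56).
From row 6: 1 unlike of 5 pairs (running 14/61).
Total adjacent occupied pairs: 61; unlike-type pairs: 14.

14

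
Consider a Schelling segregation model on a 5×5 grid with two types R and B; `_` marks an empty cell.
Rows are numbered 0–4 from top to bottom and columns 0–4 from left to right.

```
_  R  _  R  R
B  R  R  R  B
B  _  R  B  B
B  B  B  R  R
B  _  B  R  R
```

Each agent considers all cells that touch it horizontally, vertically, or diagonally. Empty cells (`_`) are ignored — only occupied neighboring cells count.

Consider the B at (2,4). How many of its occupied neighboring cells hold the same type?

2

Occupied neighbors of (2,4): (1,3)=R, (1,4)=B, (2,3)=B, (3,3)=R, (3,4)=R.
Same type (B): 2 of 5.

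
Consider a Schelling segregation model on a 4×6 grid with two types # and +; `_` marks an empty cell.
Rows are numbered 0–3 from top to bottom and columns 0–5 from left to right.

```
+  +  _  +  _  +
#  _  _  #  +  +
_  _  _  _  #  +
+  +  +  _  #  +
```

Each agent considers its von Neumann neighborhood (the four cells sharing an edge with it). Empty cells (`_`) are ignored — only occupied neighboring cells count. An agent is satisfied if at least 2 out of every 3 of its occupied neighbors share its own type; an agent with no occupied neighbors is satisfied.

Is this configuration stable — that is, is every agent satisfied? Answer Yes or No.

No

Row 0: (0,0)+ 1/2 ✗ · (0,1)+ 1/1 ✓ · (0,3)+ 0/1 ✗ · (0,5)+ 1/1 ✓
Row 1: (1,0)# 0/1 ✗ · (1,3)# 0/2 ✗ · (1,4)+ 1/3 ✗ · (1,5)+ 3/3 ✓
Row 2: (2,4)# 1/3 ✗ · (2,5)+ 2/3 ✓
Row 3: (3,0)+ 1/1 ✓ · (3,1)+ 2/2 ✓ · (3,2)+ 1/1 ✓ · (3,4)# 1/2 ✗ · (3,5)+ 1/2 ✗
For instance (0,0) has only 1/2 same-type neighbors, below 2/3.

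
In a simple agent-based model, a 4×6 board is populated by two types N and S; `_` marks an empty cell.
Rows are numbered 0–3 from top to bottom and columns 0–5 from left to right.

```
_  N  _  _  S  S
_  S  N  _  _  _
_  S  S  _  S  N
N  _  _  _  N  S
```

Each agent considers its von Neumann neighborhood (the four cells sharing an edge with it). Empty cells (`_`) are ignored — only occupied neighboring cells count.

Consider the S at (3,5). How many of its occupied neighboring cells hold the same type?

Occupied neighbors of (3,5): (2,5)=N, (3,4)=N.
Same type (S): 0 of 2.

0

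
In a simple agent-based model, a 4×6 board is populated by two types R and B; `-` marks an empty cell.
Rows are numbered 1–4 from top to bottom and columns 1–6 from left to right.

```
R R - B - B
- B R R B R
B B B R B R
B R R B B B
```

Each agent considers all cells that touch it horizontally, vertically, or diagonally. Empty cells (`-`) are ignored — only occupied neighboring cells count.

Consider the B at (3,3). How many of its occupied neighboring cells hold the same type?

Occupied neighbors of (3,3): (2,2)=B, (2,3)=R, (2,4)=R, (3,2)=B, (3,4)=R, (4,2)=R, (4,3)=R, (4,4)=B.
Same type (B): 3 of 8.

3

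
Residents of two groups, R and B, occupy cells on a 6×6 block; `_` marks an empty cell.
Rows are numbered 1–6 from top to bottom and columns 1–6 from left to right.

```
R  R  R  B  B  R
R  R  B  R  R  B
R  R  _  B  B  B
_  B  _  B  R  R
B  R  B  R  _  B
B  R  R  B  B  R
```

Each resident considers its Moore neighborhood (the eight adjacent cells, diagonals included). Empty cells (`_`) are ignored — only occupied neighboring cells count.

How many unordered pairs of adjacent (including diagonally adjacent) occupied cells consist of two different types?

43

Scan each occupied cell's neighbors to the right and below (and the two forward diagonals) so each pair is counted once.
From row 1: 9 unlike of 21 pairs (running 9/21).
From row 2: 9 unlike of 18 pairs (running 18/39).
From row 3: 7 unlike of 12 pairs (running 25/51).
From row 4: 5 unlike of 10 pairs (running 30/61).
From row 5: 10 unlike of 16 pairs (running 40/77).
From row 6: 3 unlike of 5 pairs (running 43/82).
Total adjacent occupied pairs: 82; unlike-type pairs: 43.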